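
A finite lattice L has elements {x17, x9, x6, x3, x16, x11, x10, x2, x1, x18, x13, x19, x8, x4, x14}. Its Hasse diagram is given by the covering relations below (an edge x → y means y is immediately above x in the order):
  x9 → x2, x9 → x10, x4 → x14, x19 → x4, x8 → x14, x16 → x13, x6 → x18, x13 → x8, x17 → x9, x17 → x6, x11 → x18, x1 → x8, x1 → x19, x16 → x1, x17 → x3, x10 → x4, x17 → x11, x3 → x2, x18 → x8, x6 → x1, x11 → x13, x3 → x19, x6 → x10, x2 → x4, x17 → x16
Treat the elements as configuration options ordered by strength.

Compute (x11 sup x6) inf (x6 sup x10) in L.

x6

x11 ∨ x6 = x18
x6 ∨ x10 = x10
x18 ∧ x10 = x6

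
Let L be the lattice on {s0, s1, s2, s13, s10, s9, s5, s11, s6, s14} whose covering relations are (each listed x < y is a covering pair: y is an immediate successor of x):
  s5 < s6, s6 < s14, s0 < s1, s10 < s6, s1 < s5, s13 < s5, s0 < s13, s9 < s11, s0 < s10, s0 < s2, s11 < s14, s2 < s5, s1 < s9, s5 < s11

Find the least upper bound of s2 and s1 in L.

Common upper bounds of {s2, s1}: s11, s14, s5, s6.
The least among these is s5.

s5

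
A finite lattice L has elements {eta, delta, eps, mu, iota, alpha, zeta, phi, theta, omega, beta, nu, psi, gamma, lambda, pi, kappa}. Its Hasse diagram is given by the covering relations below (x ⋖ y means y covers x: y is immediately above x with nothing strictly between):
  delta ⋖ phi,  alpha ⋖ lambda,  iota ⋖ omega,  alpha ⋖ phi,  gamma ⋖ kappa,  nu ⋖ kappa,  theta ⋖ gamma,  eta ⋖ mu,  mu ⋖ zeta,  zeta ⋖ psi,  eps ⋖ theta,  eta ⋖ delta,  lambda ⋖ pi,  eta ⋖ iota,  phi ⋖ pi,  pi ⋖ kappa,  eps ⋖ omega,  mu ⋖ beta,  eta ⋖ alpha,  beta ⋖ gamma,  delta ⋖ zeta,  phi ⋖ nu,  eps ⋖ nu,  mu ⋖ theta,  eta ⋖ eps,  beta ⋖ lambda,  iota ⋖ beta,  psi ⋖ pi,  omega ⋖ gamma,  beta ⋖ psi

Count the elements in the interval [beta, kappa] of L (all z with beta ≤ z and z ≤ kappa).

6

The interval [beta, kappa] = {beta, gamma, kappa, lambda, pi, psi}, which has 6 elements.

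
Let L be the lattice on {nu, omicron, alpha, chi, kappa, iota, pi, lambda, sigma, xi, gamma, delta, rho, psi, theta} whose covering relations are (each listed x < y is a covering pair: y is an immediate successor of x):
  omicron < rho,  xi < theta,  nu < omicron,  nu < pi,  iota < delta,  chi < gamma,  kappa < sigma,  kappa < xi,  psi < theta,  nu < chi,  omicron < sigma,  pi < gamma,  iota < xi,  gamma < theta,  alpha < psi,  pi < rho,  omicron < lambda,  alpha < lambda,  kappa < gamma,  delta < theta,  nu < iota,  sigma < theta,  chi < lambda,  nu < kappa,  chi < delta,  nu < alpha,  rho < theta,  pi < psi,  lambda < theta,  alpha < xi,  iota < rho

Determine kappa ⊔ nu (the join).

kappa

Common upper bounds of {kappa, nu}: gamma, kappa, sigma, theta, xi.
The least among these is kappa.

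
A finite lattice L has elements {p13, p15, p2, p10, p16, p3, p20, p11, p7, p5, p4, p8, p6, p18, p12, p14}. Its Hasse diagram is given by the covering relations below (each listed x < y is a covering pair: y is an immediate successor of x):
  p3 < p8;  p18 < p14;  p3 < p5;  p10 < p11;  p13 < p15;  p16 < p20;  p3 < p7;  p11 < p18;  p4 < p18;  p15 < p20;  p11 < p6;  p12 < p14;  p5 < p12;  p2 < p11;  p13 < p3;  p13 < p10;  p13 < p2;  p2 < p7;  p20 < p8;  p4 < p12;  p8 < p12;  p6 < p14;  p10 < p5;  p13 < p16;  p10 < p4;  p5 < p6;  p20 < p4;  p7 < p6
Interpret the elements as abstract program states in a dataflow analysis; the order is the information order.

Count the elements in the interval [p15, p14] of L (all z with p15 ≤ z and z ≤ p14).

The interval [p15, p14] = {p12, p14, p15, p18, p20, p4, p8}, which has 7 elements.

7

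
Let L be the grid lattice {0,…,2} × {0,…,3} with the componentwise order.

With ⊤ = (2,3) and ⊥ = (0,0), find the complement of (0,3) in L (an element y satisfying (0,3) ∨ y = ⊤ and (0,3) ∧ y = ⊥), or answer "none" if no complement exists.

Need y with (0,3) ∨ y = (2,3) and (0,3) ∧ y = (0,0).
Checking each element gives: (2,0).

(2,0)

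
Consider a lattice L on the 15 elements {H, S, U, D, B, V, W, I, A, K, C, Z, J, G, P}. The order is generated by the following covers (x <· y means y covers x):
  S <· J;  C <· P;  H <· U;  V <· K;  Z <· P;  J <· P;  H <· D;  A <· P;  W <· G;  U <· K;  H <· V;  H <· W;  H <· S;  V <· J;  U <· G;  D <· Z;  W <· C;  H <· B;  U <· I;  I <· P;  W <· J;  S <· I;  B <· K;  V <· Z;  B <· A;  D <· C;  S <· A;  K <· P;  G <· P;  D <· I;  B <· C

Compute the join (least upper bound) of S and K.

P

Common upper bounds of {S, K}: P.
The least among these is P.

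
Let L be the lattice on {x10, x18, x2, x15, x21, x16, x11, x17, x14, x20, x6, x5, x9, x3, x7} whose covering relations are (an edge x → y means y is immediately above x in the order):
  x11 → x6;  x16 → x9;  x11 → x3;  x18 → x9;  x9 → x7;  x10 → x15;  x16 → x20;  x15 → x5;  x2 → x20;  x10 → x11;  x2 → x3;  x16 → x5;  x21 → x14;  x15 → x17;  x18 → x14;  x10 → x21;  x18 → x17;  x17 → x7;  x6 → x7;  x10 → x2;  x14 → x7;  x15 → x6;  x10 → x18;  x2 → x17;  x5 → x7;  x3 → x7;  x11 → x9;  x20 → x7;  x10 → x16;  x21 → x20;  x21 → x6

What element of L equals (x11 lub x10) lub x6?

x6

x11 ∨ x10 = x11
x11 ∨ x6 = x6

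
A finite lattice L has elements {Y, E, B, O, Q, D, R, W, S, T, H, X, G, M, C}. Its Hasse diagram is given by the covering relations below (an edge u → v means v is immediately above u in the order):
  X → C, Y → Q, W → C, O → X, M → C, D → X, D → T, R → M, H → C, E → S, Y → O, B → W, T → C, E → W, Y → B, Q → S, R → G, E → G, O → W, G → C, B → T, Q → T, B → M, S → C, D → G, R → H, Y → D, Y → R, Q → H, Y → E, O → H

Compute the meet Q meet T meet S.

Common lower bounds of {Q, T, S}: Q, Y.
The greatest among these is Q.

Q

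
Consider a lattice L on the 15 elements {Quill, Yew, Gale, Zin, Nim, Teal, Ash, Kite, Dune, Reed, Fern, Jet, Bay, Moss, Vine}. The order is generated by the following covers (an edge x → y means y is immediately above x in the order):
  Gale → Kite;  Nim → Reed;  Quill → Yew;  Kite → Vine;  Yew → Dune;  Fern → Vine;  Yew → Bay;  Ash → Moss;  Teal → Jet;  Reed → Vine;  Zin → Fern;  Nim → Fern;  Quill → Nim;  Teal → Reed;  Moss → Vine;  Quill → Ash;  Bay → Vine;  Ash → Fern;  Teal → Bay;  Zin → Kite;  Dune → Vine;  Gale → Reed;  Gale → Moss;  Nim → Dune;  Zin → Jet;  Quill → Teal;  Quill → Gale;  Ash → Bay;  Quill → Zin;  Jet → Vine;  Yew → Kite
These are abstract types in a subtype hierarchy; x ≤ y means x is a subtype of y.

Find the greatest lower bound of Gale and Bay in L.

Quill

Common lower bounds of {Gale, Bay}: Quill.
The greatest among these is Quill.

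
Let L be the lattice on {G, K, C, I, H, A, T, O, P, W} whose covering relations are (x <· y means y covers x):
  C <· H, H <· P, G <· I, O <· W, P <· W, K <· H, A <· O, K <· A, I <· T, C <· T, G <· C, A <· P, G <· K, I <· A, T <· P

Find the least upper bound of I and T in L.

Common upper bounds of {I, T}: P, T, W.
The least among these is T.

T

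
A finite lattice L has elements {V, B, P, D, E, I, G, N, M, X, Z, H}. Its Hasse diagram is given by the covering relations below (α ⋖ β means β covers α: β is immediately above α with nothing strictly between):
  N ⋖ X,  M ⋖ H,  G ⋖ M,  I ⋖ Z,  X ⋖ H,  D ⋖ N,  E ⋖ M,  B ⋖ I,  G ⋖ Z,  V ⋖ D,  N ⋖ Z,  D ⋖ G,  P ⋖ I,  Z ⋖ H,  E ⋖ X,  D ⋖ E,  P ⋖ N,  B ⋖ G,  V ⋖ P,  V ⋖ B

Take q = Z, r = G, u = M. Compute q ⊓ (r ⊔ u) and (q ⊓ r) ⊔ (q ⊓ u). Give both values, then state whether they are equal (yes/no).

G; G; yes

r ⊔ u = M, so q ⊓ (r ⊔ u) = Z ⊓ M = G.
q ⊓ r = G and q ⊓ u = G, so (q ⊓ r) ⊔ (q ⊓ u) = G ⊔ G = G.
Equal: yes.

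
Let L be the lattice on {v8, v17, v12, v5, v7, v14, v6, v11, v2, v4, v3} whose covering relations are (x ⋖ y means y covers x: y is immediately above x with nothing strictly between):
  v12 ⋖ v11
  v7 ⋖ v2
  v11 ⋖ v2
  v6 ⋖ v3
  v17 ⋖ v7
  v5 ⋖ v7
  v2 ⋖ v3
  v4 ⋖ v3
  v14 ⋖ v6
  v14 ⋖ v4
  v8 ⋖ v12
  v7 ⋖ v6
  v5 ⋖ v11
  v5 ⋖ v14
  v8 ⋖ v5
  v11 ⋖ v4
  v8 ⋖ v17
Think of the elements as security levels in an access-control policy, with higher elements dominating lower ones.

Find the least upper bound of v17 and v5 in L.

Common upper bounds of {v17, v5}: v2, v3, v6, v7.
The least among these is v7.

v7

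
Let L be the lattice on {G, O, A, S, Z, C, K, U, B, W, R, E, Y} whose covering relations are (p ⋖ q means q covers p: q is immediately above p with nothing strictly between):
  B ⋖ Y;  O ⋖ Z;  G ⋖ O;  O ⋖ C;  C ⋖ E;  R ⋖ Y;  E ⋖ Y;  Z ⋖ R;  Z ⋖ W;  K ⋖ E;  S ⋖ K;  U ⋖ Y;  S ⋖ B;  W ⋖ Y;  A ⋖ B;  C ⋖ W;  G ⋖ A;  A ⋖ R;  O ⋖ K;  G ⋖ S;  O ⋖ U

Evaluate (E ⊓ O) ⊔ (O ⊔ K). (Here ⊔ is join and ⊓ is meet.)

K

E ∧ O = O
O ∨ K = K
O ∨ K = K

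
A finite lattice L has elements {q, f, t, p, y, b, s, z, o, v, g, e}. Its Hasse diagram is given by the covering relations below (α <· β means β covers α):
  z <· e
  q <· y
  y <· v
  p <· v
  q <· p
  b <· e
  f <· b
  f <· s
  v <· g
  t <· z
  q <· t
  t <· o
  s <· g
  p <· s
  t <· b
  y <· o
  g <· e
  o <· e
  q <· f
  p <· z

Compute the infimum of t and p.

Common lower bounds of {t, p}: q.
The greatest among these is q.

q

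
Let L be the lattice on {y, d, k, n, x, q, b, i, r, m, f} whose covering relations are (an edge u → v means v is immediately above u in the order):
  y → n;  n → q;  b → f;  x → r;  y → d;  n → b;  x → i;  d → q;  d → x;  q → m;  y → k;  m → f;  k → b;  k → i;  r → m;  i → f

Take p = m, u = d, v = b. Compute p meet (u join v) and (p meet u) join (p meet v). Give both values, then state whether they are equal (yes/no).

u join v = f, so p meet (u join v) = m meet f = m.
p meet u = d and p meet v = n, so (p meet u) join (p meet v) = d join n = q.
Equal: no.

m; q; no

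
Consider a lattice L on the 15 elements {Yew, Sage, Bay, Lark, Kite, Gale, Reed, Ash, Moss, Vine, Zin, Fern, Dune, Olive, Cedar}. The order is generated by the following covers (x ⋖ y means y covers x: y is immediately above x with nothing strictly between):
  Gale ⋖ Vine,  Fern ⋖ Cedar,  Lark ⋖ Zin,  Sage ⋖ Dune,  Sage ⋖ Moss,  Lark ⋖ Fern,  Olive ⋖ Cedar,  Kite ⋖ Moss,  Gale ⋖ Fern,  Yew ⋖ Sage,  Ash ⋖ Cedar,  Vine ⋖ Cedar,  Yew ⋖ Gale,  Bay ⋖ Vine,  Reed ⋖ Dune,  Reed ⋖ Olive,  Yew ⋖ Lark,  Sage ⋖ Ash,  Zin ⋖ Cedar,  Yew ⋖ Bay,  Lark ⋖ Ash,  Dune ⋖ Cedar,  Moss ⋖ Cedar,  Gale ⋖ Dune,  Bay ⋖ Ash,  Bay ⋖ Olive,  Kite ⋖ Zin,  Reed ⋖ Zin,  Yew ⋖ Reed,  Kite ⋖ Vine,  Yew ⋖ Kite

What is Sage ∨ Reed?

Common upper bounds of {Sage, Reed}: Cedar, Dune.
The least among these is Dune.

Dune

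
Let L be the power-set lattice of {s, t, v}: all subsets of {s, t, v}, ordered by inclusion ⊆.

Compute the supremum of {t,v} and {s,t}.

{s,t,v}

Under ⊆, join is union: {t,v} ∪ {s,t} = {s,t,v}.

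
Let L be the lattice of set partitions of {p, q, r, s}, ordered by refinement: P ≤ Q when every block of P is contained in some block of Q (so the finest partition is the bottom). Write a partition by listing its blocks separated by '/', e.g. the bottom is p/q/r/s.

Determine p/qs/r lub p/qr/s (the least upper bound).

p/qrs

The join of p/qs/r and p/qr/s merges any blocks that overlap across the partitions, giving p/qrs.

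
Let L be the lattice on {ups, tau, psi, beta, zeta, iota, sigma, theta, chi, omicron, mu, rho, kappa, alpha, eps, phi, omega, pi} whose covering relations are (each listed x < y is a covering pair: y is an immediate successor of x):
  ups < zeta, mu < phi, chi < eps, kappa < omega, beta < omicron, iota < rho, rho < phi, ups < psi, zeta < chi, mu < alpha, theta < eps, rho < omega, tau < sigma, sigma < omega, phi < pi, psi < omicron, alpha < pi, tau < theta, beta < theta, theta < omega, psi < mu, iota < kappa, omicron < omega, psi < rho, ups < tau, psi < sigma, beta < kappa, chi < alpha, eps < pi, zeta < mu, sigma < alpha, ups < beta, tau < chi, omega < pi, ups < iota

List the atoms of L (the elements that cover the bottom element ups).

beta, iota, psi, tau, zeta

The atoms are exactly the elements that cover ups: beta, iota, psi, tau, zeta.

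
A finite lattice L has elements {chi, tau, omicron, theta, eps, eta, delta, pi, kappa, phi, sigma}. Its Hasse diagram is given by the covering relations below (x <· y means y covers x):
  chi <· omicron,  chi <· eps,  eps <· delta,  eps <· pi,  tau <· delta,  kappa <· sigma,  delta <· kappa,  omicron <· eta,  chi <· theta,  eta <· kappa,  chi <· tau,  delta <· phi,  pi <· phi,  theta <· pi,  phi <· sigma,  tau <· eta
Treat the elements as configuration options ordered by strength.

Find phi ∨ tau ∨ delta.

phi

Common upper bounds of {phi, tau, delta}: phi, sigma.
The least among these is phi.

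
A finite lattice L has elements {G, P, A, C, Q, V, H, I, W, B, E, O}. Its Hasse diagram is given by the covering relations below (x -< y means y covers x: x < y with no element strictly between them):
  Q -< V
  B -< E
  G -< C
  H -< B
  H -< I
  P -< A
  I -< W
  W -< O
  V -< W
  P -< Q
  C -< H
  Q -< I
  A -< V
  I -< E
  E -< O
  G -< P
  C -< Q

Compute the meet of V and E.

Common lower bounds of {V, E}: C, G, P, Q.
The greatest among these is Q.

Q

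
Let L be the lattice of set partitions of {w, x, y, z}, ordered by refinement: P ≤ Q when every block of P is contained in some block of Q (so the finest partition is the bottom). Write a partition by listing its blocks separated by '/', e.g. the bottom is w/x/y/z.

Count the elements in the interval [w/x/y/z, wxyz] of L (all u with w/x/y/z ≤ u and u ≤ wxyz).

15

The interval [w/x/y/z, wxyz] = {w/x/y/z, w/x/yz, w/xy/z, w/xyz, w/xz/y, wx/y/z, wx/yz, wxy/z, wxyz, wxz/y, wy/x/z, wy/xz, wyz/x, wz/x/y, wz/xy}, which has 15 elements.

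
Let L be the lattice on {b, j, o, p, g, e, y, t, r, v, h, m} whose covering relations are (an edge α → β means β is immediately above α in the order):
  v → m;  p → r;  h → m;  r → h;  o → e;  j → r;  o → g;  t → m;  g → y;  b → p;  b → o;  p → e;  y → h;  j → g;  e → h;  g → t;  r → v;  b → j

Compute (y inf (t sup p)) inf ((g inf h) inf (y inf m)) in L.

g

t ∨ p = m
y ∧ m = y
g ∧ h = g
y ∧ m = y
g ∧ y = g
y ∧ g = g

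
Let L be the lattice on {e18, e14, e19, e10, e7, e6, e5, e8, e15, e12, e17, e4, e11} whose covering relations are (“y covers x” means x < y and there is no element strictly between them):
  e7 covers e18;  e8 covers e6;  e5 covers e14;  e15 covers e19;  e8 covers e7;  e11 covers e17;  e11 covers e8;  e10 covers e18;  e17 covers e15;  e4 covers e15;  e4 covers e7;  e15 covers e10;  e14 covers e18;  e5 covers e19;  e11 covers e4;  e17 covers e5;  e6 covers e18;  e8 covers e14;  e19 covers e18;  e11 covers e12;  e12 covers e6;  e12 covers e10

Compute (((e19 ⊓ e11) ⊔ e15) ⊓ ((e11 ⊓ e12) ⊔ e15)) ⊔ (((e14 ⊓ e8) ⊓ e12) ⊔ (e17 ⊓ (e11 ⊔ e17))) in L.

e19 ∧ e11 = e19
e19 ∨ e15 = e15
e11 ∧ e12 = e12
e12 ∨ e15 = e11
e15 ∧ e11 = e15
e14 ∧ e8 = e14
e14 ∧ e12 = e18
e11 ∨ e17 = e11
e17 ∧ e11 = e17
e18 ∨ e17 = e17
e15 ∨ e17 = e17

e17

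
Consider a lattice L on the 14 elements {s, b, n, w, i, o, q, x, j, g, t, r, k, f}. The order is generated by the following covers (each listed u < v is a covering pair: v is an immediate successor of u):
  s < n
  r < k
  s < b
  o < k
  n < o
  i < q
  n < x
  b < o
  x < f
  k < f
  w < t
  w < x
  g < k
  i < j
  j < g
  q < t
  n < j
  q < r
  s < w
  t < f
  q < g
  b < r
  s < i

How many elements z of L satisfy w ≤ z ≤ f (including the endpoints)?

4

The interval [w, f] = {f, t, w, x}, which has 4 elements.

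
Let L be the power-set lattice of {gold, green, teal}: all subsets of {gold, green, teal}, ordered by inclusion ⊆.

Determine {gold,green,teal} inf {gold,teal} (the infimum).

Under ⊆, meet is intersection: {gold,green,teal} ∩ {gold,teal} = {gold,teal}.

{gold,teal}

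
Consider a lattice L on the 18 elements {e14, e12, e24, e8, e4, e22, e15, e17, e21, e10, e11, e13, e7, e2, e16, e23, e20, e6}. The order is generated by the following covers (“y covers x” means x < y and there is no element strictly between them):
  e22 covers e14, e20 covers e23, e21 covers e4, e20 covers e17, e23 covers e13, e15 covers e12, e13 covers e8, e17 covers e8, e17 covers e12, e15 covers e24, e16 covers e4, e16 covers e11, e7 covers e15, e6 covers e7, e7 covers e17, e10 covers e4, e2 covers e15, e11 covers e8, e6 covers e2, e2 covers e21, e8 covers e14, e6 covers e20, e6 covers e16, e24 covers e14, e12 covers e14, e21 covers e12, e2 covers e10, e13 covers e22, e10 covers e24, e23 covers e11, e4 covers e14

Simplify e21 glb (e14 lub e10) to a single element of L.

e14 ∨ e10 = e10
e21 ∧ e10 = e4

e4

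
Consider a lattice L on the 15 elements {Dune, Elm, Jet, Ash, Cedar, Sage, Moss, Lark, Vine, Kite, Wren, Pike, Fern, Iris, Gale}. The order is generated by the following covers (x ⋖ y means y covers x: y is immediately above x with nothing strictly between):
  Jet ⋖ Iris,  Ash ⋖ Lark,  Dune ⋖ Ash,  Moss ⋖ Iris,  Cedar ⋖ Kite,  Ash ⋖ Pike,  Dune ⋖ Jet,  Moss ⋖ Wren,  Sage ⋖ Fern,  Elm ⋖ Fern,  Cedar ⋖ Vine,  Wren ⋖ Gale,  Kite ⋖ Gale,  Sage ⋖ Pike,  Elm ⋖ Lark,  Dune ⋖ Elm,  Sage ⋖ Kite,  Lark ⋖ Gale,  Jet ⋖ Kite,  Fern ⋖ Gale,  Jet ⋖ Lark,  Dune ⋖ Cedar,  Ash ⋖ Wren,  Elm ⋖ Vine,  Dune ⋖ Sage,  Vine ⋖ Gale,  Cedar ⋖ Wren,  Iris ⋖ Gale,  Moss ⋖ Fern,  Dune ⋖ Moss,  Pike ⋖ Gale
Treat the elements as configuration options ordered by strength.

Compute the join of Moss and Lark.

Common upper bounds of {Moss, Lark}: Gale.
The least among these is Gale.

Gale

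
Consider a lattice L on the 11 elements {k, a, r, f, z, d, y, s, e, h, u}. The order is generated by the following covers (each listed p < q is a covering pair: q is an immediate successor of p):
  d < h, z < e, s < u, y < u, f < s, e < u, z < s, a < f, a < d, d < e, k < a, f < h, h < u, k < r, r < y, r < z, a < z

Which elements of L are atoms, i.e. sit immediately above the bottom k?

The atoms are exactly the elements that cover k: a, r.

a, r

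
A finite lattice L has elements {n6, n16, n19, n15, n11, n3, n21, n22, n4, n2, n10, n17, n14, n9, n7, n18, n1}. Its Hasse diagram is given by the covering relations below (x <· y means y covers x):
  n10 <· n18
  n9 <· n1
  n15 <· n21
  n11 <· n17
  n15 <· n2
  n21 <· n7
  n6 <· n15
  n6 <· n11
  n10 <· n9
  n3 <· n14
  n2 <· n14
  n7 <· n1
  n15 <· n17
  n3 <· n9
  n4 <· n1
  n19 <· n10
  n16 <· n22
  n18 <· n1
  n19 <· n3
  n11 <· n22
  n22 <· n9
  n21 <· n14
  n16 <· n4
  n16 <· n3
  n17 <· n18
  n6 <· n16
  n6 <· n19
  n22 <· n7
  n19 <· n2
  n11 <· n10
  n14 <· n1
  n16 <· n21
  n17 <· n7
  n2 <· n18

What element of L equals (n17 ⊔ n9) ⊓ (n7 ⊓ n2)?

n15

n17 ∨ n9 = n1
n7 ∧ n2 = n15
n1 ∧ n15 = n15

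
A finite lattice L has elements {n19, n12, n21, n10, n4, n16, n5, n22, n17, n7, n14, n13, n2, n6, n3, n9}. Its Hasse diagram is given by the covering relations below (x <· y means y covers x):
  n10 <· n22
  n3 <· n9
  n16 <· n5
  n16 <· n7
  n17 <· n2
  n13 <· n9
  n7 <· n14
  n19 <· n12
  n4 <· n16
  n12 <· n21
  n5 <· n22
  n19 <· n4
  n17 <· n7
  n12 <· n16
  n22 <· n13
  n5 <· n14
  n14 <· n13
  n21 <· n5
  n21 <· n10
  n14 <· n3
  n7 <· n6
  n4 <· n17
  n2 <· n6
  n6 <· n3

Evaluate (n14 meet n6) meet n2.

n14 ∧ n6 = n7
n7 ∧ n2 = n17

n17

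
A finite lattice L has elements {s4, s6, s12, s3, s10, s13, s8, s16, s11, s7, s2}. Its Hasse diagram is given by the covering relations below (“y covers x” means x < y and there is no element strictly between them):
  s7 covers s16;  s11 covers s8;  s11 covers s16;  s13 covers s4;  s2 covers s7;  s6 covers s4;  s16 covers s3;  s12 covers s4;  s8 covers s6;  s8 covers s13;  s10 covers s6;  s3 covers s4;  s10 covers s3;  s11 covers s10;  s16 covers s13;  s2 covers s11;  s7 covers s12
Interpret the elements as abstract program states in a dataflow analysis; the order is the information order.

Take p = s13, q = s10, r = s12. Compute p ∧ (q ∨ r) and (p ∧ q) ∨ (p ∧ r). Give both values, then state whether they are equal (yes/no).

s13; s4; no

q ∨ r = s2, so p ∧ (q ∨ r) = s13 ∧ s2 = s13.
p ∧ q = s4 and p ∧ r = s4, so (p ∧ q) ∨ (p ∧ r) = s4 ∨ s4 = s4.
Equal: no.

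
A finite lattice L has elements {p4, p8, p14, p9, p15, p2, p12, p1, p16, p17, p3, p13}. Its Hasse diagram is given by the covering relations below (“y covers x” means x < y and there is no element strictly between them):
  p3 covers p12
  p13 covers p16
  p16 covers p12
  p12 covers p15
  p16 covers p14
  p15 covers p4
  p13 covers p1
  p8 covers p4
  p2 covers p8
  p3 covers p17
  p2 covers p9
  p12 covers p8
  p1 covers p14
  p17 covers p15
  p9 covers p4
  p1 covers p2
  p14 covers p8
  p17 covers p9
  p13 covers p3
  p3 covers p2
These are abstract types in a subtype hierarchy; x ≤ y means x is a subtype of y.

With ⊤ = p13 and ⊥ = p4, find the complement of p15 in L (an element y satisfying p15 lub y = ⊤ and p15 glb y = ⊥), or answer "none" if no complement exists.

p1

Need y with p15 ∨ y = p13 and p15 ∧ y = p4.
Checking each element gives: p1.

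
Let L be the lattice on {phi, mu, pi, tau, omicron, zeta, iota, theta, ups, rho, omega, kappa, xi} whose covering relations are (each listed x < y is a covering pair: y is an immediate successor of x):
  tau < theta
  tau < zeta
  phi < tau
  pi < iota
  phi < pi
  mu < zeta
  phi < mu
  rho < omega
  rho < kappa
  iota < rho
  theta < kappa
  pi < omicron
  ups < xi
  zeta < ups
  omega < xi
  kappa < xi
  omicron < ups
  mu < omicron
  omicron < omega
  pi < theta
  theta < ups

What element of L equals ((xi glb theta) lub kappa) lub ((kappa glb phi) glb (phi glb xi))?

xi ∧ theta = theta
theta ∨ kappa = kappa
kappa ∧ phi = phi
phi ∧ xi = phi
phi ∧ phi = phi
kappa ∨ phi = kappa

kappa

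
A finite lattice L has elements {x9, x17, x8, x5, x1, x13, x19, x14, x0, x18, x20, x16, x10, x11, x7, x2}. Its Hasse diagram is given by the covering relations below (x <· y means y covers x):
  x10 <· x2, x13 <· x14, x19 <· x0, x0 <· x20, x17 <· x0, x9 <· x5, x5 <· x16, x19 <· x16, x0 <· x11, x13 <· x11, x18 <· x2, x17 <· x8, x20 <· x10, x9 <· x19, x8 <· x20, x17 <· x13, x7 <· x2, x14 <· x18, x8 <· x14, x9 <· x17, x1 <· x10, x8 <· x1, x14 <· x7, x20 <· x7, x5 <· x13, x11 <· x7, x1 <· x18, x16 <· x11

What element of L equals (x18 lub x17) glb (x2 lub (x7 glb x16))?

x18

x18 ∨ x17 = x18
x7 ∧ x16 = x16
x2 ∨ x16 = x2
x18 ∧ x2 = x18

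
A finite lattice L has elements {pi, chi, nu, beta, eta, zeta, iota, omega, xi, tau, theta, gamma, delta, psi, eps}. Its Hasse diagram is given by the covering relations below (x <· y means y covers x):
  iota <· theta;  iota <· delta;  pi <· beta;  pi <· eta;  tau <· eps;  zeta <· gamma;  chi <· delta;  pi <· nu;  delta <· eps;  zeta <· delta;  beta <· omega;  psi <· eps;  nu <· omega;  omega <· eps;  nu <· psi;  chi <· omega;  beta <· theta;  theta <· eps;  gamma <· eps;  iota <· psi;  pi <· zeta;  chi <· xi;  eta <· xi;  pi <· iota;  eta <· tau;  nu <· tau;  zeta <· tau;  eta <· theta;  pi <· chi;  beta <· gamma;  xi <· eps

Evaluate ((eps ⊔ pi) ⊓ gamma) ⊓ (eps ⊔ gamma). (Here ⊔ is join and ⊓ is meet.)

gamma

eps ∨ pi = eps
eps ∧ gamma = gamma
eps ∨ gamma = eps
gamma ∧ eps = gamma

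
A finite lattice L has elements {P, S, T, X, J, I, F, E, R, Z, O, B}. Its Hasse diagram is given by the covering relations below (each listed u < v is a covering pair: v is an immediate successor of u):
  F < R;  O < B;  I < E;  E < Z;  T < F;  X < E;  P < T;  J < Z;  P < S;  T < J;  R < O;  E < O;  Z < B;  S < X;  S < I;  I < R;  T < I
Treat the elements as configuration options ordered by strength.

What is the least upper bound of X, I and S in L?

Common upper bounds of {X, I, S}: B, E, O, Z.
The least among these is E.

E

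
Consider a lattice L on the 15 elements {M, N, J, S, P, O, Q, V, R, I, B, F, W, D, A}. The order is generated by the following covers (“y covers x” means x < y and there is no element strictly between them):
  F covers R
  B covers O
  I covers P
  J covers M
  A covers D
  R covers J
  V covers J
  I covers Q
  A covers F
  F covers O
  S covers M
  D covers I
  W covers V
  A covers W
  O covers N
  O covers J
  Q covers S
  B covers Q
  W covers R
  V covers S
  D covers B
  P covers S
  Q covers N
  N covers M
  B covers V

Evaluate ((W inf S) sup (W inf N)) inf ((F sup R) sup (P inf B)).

W ∧ S = S
W ∧ N = M
S ∨ M = S
F ∨ R = F
P ∧ B = S
F ∨ S = A
S ∧ A = S

S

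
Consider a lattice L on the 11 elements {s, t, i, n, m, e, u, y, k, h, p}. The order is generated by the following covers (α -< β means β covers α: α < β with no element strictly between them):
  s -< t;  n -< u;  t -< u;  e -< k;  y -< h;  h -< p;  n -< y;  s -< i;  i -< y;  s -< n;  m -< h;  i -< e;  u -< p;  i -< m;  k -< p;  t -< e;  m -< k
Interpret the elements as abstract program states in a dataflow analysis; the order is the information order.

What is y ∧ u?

Common lower bounds of {y, u}: n, s.
The greatest among these is n.

n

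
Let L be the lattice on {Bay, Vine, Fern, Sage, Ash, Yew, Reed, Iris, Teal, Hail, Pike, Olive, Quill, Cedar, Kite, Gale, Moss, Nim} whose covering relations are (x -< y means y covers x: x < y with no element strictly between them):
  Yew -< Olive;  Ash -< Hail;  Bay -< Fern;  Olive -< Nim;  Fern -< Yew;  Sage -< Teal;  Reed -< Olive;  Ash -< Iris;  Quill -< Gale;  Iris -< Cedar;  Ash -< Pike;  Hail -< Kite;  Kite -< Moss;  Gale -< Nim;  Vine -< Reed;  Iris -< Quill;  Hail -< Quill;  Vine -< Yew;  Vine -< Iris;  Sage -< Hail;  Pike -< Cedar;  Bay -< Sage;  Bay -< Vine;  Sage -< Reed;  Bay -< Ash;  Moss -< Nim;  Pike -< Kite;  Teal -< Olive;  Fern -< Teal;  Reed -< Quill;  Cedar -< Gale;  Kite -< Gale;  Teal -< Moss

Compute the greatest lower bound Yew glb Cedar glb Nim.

Vine

Common lower bounds of {Yew, Cedar, Nim}: Bay, Vine.
The greatest among these is Vine.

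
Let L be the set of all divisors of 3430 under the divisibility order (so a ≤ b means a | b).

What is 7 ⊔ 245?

In the divisibility order, the join is the least common multiple: lcm(7, 245) = 245.

245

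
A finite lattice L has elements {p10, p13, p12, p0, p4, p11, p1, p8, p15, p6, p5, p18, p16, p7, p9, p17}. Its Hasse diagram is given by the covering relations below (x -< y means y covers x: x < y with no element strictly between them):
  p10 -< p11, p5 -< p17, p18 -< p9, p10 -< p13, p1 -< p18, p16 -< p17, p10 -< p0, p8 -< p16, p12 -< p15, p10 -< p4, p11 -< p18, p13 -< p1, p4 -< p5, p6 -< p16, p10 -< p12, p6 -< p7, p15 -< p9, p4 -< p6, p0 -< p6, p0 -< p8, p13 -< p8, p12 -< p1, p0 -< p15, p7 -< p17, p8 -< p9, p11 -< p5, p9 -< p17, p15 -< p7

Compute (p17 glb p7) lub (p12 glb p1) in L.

p17 ∧ p7 = p7
p12 ∧ p1 = p12
p7 ∨ p12 = p7

p7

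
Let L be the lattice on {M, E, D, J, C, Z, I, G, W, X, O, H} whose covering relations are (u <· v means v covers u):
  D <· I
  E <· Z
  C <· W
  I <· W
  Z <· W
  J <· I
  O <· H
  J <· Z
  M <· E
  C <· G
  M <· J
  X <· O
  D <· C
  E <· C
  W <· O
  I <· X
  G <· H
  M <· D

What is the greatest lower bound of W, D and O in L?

D

Common lower bounds of {W, D, O}: D, M.
The greatest among these is D.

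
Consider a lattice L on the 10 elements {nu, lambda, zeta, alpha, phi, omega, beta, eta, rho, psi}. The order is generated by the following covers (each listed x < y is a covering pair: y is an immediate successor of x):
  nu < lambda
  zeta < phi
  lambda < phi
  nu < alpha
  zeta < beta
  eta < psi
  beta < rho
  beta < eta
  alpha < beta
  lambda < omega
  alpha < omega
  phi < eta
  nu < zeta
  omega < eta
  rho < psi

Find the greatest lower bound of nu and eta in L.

Common lower bounds of {nu, eta}: nu.
The greatest among these is nu.

nu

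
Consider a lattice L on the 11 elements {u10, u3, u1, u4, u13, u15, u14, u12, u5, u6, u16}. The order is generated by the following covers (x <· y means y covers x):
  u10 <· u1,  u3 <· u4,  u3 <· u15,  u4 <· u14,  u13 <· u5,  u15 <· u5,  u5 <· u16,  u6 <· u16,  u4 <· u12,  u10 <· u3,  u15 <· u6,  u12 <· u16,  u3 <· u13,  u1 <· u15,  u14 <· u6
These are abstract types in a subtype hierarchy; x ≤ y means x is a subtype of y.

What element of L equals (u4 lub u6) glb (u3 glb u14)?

u3

u4 ∨ u6 = u6
u3 ∧ u14 = u3
u6 ∧ u3 = u3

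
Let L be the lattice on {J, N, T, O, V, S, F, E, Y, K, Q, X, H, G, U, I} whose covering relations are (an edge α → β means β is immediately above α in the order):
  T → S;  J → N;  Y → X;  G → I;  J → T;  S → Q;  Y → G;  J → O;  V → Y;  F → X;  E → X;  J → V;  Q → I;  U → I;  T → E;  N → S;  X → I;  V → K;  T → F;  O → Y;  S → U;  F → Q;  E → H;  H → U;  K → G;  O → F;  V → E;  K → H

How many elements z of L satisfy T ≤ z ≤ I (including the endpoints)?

The interval [T, I] = {E, F, H, I, Q, S, T, U, X}, which has 9 elements.

9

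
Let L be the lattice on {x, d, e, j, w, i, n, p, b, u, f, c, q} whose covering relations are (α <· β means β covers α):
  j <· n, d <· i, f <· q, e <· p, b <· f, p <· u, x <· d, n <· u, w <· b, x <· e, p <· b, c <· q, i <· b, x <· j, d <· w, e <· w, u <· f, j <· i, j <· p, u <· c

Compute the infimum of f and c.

Common lower bounds of {f, c}: e, j, n, p, u, x.
The greatest among these is u.

u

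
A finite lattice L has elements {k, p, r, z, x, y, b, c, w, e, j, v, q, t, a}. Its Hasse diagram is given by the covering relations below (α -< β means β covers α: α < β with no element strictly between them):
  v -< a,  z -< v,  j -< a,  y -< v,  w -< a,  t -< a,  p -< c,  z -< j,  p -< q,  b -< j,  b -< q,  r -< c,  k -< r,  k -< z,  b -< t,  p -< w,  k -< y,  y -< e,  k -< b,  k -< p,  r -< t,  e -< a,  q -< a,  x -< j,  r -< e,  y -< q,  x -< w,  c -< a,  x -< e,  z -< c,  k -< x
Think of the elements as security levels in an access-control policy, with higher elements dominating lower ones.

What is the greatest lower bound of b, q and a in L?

b

Common lower bounds of {b, q, a}: b, k.
The greatest among these is b.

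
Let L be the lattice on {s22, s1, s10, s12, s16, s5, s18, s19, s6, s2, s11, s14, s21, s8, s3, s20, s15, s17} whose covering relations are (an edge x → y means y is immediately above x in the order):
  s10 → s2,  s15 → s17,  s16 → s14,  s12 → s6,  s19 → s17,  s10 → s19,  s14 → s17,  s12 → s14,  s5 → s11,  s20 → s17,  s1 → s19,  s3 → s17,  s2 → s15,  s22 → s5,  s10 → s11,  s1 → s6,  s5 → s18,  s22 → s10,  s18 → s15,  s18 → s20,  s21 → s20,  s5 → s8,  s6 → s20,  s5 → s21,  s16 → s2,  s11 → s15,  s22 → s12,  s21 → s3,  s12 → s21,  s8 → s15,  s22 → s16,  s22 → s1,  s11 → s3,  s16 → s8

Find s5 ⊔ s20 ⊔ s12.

s20

Common upper bounds of {s5, s20, s12}: s17, s20.
The least among these is s20.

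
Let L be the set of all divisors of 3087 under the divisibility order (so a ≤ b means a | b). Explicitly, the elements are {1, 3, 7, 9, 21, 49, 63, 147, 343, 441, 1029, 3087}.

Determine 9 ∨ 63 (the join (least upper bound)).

Common upper bounds of {9, 63}: 3087, 441, 63.
The least among these is 63.

63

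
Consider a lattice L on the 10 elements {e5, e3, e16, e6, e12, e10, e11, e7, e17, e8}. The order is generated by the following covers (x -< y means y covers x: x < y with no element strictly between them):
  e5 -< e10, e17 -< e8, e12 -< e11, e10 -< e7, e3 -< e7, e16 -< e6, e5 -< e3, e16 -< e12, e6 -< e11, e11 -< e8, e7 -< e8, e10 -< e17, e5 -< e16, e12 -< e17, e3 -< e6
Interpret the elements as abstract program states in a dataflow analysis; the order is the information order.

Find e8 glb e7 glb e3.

e3

Common lower bounds of {e8, e7, e3}: e3, e5.
The greatest among these is e3.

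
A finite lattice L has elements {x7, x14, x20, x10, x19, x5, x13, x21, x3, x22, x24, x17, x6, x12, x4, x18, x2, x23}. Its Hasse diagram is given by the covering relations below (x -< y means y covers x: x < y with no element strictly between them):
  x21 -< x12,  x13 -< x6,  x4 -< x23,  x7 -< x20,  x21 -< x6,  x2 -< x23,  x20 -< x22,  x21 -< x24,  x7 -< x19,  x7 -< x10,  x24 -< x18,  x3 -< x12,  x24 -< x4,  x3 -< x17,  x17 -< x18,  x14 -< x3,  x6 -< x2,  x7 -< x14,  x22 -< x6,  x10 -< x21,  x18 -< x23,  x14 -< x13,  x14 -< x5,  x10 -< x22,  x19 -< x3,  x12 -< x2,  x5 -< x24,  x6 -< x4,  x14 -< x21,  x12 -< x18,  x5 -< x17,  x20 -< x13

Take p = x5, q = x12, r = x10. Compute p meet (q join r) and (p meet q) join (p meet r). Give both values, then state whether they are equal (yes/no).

x14; x14; yes

q join r = x12, so p meet (q join r) = x5 meet x12 = x14.
p meet q = x14 and p meet r = x7, so (p meet q) join (p meet r) = x14 join x7 = x14.
Equal: yes.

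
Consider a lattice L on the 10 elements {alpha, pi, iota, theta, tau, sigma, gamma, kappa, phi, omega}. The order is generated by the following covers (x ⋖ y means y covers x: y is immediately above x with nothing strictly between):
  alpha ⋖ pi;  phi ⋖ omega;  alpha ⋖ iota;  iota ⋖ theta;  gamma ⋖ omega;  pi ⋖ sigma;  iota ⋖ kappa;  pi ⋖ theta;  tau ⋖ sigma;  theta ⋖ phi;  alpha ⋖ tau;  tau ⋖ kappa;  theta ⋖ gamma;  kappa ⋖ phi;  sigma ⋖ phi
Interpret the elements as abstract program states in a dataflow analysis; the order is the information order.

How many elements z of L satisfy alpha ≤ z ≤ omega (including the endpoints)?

10

The interval [alpha, omega] = {alpha, gamma, iota, kappa, omega, phi, pi, sigma, tau, theta}, which has 10 elements.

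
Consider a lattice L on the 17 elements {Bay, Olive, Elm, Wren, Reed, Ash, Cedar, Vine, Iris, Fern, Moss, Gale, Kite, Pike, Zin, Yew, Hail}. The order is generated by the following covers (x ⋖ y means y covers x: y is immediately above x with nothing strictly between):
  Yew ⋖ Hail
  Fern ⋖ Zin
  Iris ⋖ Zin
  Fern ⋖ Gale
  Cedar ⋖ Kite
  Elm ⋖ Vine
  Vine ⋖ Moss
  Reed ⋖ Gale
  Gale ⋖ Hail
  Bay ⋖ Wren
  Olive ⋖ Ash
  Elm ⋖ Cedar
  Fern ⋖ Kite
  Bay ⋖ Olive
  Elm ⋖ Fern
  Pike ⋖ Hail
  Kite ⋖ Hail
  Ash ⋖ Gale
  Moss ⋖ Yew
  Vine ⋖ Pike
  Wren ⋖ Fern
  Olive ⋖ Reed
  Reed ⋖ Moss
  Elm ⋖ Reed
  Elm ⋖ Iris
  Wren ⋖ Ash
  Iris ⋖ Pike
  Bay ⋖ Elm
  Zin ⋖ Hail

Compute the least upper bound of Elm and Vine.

Vine

Common upper bounds of {Elm, Vine}: Hail, Moss, Pike, Vine, Yew.
The least among these is Vine.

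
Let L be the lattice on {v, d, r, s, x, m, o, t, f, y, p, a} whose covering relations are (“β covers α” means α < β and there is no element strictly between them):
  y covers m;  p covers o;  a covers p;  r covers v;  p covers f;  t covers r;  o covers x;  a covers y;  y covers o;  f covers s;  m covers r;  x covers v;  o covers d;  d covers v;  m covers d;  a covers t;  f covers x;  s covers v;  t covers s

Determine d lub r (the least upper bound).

Common upper bounds of {d, r}: a, m, y.
The least among these is m.

m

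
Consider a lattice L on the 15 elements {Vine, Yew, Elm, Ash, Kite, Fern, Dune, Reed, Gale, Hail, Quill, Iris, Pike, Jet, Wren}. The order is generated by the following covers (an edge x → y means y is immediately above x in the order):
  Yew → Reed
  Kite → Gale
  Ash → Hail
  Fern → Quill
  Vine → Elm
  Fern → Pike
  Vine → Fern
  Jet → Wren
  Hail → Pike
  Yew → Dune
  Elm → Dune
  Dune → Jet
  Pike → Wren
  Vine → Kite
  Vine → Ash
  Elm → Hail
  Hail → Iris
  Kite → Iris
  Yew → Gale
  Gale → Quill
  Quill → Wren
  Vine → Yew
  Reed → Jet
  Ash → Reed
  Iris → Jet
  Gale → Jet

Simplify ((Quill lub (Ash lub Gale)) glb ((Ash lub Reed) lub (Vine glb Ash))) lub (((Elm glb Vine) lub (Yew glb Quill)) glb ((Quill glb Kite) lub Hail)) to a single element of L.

Reed

Ash ∨ Gale = Jet
Quill ∨ Jet = Wren
Ash ∨ Reed = Reed
Vine ∧ Ash = Vine
Reed ∨ Vine = Reed
Wren ∧ Reed = Reed
Elm ∧ Vine = Vine
Yew ∧ Quill = Yew
Vine ∨ Yew = Yew
Quill ∧ Kite = Kite
Kite ∨ Hail = Iris
Yew ∧ Iris = Vine
Reed ∨ Vine = Reed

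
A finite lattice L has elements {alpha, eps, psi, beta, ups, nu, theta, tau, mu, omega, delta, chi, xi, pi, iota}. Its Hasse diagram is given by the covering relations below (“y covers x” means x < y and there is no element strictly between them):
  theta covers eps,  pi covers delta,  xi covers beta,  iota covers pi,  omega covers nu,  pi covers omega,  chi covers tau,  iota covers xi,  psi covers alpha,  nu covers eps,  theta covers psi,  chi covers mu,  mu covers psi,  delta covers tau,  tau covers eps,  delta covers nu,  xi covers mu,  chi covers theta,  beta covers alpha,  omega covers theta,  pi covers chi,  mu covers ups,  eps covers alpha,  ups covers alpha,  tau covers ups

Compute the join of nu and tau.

Common upper bounds of {nu, tau}: delta, iota, pi.
The least among these is delta.

delta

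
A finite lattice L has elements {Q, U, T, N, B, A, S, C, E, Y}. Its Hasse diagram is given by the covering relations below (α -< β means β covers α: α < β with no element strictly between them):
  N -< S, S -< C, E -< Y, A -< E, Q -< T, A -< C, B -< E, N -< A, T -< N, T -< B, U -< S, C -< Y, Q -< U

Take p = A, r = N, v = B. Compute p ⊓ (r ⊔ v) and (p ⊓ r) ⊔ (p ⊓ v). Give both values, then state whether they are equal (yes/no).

A; N; no

r ⊔ v = E, so p ⊓ (r ⊔ v) = A ⊓ E = A.
p ⊓ r = N and p ⊓ v = T, so (p ⊓ r) ⊔ (p ⊓ v) = N ⊔ T = N.
Equal: no.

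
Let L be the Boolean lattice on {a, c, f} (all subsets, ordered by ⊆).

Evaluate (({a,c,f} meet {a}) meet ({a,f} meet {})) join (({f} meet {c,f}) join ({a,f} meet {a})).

{a,f}

{a,c,f} ∧ {a} = {a}
{a,f} ∧ {} = {}
{a} ∧ {} = {}
{f} ∧ {c,f} = {f}
{a,f} ∧ {a} = {a}
{f} ∨ {a} = {a,f}
{} ∨ {a,f} = {a,f}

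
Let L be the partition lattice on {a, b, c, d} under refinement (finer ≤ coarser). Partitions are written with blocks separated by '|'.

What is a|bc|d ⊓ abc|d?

Common lower bounds of {a|bc|d, abc|d}: a|bc|d, a|b|c|d.
The greatest among these is a|bc|d.

a|bc|d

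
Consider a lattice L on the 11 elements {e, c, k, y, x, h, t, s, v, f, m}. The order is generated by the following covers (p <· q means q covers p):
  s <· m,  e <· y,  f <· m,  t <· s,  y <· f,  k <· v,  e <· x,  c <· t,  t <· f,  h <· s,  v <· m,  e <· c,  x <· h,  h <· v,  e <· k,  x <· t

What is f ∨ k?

Common upper bounds of {f, k}: m.
The least among these is m.

m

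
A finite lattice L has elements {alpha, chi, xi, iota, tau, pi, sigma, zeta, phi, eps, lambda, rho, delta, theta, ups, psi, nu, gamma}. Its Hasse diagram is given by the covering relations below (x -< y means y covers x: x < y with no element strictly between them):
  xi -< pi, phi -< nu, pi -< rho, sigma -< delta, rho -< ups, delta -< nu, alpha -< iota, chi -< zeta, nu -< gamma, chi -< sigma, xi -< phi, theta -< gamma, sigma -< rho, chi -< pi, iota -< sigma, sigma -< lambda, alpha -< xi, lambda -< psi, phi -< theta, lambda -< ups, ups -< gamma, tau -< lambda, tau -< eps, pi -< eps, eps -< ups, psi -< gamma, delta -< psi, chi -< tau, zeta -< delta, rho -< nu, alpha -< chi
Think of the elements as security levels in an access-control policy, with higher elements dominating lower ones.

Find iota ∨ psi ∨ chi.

Common upper bounds of {iota, psi, chi}: gamma, psi.
The least among these is psi.

psi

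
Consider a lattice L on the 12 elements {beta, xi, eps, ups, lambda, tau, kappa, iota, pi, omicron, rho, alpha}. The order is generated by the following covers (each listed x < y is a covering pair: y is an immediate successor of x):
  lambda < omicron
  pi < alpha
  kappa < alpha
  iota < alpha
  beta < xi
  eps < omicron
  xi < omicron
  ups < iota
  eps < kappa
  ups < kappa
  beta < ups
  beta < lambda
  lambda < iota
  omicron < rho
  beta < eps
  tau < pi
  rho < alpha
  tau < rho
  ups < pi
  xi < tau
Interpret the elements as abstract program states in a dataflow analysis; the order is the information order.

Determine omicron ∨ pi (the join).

Common upper bounds of {omicron, pi}: alpha.
The least among these is alpha.

alpha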